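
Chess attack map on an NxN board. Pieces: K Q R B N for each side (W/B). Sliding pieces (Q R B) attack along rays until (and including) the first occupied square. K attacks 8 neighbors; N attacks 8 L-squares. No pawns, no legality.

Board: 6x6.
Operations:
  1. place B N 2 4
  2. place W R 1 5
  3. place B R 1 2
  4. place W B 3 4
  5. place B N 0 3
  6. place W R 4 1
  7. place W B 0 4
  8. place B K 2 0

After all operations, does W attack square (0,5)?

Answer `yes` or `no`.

Op 1: place BN@(2,4)
Op 2: place WR@(1,5)
Op 3: place BR@(1,2)
Op 4: place WB@(3,4)
Op 5: place BN@(0,3)
Op 6: place WR@(4,1)
Op 7: place WB@(0,4)
Op 8: place BK@(2,0)
Per-piece attacks for W:
  WB@(0,4): attacks (1,5) (1,3) (2,2) (3,1) (4,0) [ray(1,1) blocked at (1,5)]
  WR@(1,5): attacks (1,4) (1,3) (1,2) (2,5) (3,5) (4,5) (5,5) (0,5) [ray(0,-1) blocked at (1,2)]
  WB@(3,4): attacks (4,5) (4,3) (5,2) (2,5) (2,3) (1,2) [ray(-1,-1) blocked at (1,2)]
  WR@(4,1): attacks (4,2) (4,3) (4,4) (4,5) (4,0) (5,1) (3,1) (2,1) (1,1) (0,1)
W attacks (0,5): yes

Answer: yes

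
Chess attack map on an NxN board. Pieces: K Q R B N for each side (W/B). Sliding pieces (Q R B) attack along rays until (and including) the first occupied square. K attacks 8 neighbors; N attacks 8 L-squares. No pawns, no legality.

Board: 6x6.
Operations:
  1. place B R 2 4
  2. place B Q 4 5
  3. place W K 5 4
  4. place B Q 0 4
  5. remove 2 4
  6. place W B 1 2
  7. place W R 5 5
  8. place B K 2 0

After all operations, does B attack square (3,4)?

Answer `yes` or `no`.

Answer: yes

Derivation:
Op 1: place BR@(2,4)
Op 2: place BQ@(4,5)
Op 3: place WK@(5,4)
Op 4: place BQ@(0,4)
Op 5: remove (2,4)
Op 6: place WB@(1,2)
Op 7: place WR@(5,5)
Op 8: place BK@(2,0)
Per-piece attacks for B:
  BQ@(0,4): attacks (0,5) (0,3) (0,2) (0,1) (0,0) (1,4) (2,4) (3,4) (4,4) (5,4) (1,5) (1,3) (2,2) (3,1) (4,0) [ray(1,0) blocked at (5,4)]
  BK@(2,0): attacks (2,1) (3,0) (1,0) (3,1) (1,1)
  BQ@(4,5): attacks (4,4) (4,3) (4,2) (4,1) (4,0) (5,5) (3,5) (2,5) (1,5) (0,5) (5,4) (3,4) (2,3) (1,2) [ray(1,0) blocked at (5,5); ray(1,-1) blocked at (5,4); ray(-1,-1) blocked at (1,2)]
B attacks (3,4): yes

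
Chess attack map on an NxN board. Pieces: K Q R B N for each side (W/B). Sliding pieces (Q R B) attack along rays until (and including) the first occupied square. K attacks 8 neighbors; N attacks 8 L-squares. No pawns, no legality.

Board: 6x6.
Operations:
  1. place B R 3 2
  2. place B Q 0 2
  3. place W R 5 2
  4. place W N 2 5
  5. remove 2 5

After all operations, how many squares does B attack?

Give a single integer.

Op 1: place BR@(3,2)
Op 2: place BQ@(0,2)
Op 3: place WR@(5,2)
Op 4: place WN@(2,5)
Op 5: remove (2,5)
Per-piece attacks for B:
  BQ@(0,2): attacks (0,3) (0,4) (0,5) (0,1) (0,0) (1,2) (2,2) (3,2) (1,3) (2,4) (3,5) (1,1) (2,0) [ray(1,0) blocked at (3,2)]
  BR@(3,2): attacks (3,3) (3,4) (3,5) (3,1) (3,0) (4,2) (5,2) (2,2) (1,2) (0,2) [ray(1,0) blocked at (5,2); ray(-1,0) blocked at (0,2)]
Union (20 distinct): (0,0) (0,1) (0,2) (0,3) (0,4) (0,5) (1,1) (1,2) (1,3) (2,0) (2,2) (2,4) (3,0) (3,1) (3,2) (3,3) (3,4) (3,5) (4,2) (5,2)

Answer: 20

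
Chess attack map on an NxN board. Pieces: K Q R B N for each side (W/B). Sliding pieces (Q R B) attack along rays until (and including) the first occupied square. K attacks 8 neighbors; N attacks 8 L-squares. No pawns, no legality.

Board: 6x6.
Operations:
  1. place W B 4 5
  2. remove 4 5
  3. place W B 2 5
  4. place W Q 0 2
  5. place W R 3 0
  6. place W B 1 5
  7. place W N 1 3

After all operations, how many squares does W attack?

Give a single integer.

Answer: 26

Derivation:
Op 1: place WB@(4,5)
Op 2: remove (4,5)
Op 3: place WB@(2,5)
Op 4: place WQ@(0,2)
Op 5: place WR@(3,0)
Op 6: place WB@(1,5)
Op 7: place WN@(1,3)
Per-piece attacks for W:
  WQ@(0,2): attacks (0,3) (0,4) (0,5) (0,1) (0,0) (1,2) (2,2) (3,2) (4,2) (5,2) (1,3) (1,1) (2,0) [ray(1,1) blocked at (1,3)]
  WN@(1,3): attacks (2,5) (3,4) (0,5) (2,1) (3,2) (0,1)
  WB@(1,5): attacks (2,4) (3,3) (4,2) (5,1) (0,4)
  WB@(2,5): attacks (3,4) (4,3) (5,2) (1,4) (0,3)
  WR@(3,0): attacks (3,1) (3,2) (3,3) (3,4) (3,5) (4,0) (5,0) (2,0) (1,0) (0,0)
Union (26 distinct): (0,0) (0,1) (0,3) (0,4) (0,5) (1,0) (1,1) (1,2) (1,3) (1,4) (2,0) (2,1) (2,2) (2,4) (2,5) (3,1) (3,2) (3,3) (3,4) (3,5) (4,0) (4,2) (4,3) (5,0) (5,1) (5,2)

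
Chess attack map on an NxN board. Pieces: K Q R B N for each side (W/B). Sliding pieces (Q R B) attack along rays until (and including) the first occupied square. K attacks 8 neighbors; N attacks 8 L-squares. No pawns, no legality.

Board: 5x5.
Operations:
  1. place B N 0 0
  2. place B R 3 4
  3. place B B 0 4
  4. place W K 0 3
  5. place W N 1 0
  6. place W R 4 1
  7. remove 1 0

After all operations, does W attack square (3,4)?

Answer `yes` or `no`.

Op 1: place BN@(0,0)
Op 2: place BR@(3,4)
Op 3: place BB@(0,4)
Op 4: place WK@(0,3)
Op 5: place WN@(1,0)
Op 6: place WR@(4,1)
Op 7: remove (1,0)
Per-piece attacks for W:
  WK@(0,3): attacks (0,4) (0,2) (1,3) (1,4) (1,2)
  WR@(4,1): attacks (4,2) (4,3) (4,4) (4,0) (3,1) (2,1) (1,1) (0,1)
W attacks (3,4): no

Answer: no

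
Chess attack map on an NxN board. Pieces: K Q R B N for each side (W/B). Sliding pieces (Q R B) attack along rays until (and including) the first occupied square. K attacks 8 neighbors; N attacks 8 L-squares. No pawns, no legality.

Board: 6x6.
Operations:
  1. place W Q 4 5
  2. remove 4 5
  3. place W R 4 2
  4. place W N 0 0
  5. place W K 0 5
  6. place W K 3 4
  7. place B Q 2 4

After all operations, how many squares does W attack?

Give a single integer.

Answer: 19

Derivation:
Op 1: place WQ@(4,5)
Op 2: remove (4,5)
Op 3: place WR@(4,2)
Op 4: place WN@(0,0)
Op 5: place WK@(0,5)
Op 6: place WK@(3,4)
Op 7: place BQ@(2,4)
Per-piece attacks for W:
  WN@(0,0): attacks (1,2) (2,1)
  WK@(0,5): attacks (0,4) (1,5) (1,4)
  WK@(3,4): attacks (3,5) (3,3) (4,4) (2,4) (4,5) (4,3) (2,5) (2,3)
  WR@(4,2): attacks (4,3) (4,4) (4,5) (4,1) (4,0) (5,2) (3,2) (2,2) (1,2) (0,2)
Union (19 distinct): (0,2) (0,4) (1,2) (1,4) (1,5) (2,1) (2,2) (2,3) (2,4) (2,5) (3,2) (3,3) (3,5) (4,0) (4,1) (4,3) (4,4) (4,5) (5,2)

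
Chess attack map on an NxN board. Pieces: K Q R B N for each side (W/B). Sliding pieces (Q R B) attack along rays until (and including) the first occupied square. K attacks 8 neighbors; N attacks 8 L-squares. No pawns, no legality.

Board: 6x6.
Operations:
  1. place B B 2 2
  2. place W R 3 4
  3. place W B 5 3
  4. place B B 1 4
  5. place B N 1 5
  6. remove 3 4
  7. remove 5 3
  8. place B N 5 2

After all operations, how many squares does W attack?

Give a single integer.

Answer: 0

Derivation:
Op 1: place BB@(2,2)
Op 2: place WR@(3,4)
Op 3: place WB@(5,3)
Op 4: place BB@(1,4)
Op 5: place BN@(1,5)
Op 6: remove (3,4)
Op 7: remove (5,3)
Op 8: place BN@(5,2)
Per-piece attacks for W:
Union (0 distinct): (none)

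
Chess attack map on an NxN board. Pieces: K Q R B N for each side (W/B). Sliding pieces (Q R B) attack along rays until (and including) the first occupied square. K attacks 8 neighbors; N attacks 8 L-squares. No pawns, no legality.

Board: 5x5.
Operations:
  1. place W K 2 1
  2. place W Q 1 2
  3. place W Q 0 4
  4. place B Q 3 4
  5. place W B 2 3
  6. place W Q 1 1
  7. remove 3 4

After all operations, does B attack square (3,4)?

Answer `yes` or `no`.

Op 1: place WK@(2,1)
Op 2: place WQ@(1,2)
Op 3: place WQ@(0,4)
Op 4: place BQ@(3,4)
Op 5: place WB@(2,3)
Op 6: place WQ@(1,1)
Op 7: remove (3,4)
Per-piece attacks for B:
B attacks (3,4): no

Answer: no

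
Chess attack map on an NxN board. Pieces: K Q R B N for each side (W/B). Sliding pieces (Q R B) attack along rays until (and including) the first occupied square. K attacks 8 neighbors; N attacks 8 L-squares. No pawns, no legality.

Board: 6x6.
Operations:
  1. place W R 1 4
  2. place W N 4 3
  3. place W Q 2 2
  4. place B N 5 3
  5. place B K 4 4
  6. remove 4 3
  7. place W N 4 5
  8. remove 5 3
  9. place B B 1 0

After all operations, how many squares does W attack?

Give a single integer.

Answer: 22

Derivation:
Op 1: place WR@(1,4)
Op 2: place WN@(4,3)
Op 3: place WQ@(2,2)
Op 4: place BN@(5,3)
Op 5: place BK@(4,4)
Op 6: remove (4,3)
Op 7: place WN@(4,5)
Op 8: remove (5,3)
Op 9: place BB@(1,0)
Per-piece attacks for W:
  WR@(1,4): attacks (1,5) (1,3) (1,2) (1,1) (1,0) (2,4) (3,4) (4,4) (0,4) [ray(0,-1) blocked at (1,0); ray(1,0) blocked at (4,4)]
  WQ@(2,2): attacks (2,3) (2,4) (2,5) (2,1) (2,0) (3,2) (4,2) (5,2) (1,2) (0,2) (3,3) (4,4) (3,1) (4,0) (1,3) (0,4) (1,1) (0,0) [ray(1,1) blocked at (4,4)]
  WN@(4,5): attacks (5,3) (3,3) (2,4)
Union (22 distinct): (0,0) (0,2) (0,4) (1,0) (1,1) (1,2) (1,3) (1,5) (2,0) (2,1) (2,3) (2,4) (2,5) (3,1) (3,2) (3,3) (3,4) (4,0) (4,2) (4,4) (5,2) (5,3)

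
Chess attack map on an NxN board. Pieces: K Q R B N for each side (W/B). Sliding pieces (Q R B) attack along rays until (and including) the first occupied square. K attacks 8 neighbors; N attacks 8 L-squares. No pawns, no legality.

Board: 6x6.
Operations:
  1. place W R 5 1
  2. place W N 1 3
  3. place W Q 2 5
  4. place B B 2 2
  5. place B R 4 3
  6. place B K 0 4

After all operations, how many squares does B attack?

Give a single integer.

Op 1: place WR@(5,1)
Op 2: place WN@(1,3)
Op 3: place WQ@(2,5)
Op 4: place BB@(2,2)
Op 5: place BR@(4,3)
Op 6: place BK@(0,4)
Per-piece attacks for B:
  BK@(0,4): attacks (0,5) (0,3) (1,4) (1,5) (1,3)
  BB@(2,2): attacks (3,3) (4,4) (5,5) (3,1) (4,0) (1,3) (1,1) (0,0) [ray(-1,1) blocked at (1,3)]
  BR@(4,3): attacks (4,4) (4,5) (4,2) (4,1) (4,0) (5,3) (3,3) (2,3) (1,3) [ray(-1,0) blocked at (1,3)]
Union (17 distinct): (0,0) (0,3) (0,5) (1,1) (1,3) (1,4) (1,5) (2,3) (3,1) (3,3) (4,0) (4,1) (4,2) (4,4) (4,5) (5,3) (5,5)

Answer: 17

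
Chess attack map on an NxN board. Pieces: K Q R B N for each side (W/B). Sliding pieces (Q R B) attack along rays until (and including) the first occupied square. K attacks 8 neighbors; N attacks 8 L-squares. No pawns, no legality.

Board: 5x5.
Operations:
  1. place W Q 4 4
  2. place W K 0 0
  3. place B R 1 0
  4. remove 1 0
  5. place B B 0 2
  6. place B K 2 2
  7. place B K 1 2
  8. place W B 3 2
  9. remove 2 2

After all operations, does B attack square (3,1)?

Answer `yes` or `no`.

Op 1: place WQ@(4,4)
Op 2: place WK@(0,0)
Op 3: place BR@(1,0)
Op 4: remove (1,0)
Op 5: place BB@(0,2)
Op 6: place BK@(2,2)
Op 7: place BK@(1,2)
Op 8: place WB@(3,2)
Op 9: remove (2,2)
Per-piece attacks for B:
  BB@(0,2): attacks (1,3) (2,4) (1,1) (2,0)
  BK@(1,2): attacks (1,3) (1,1) (2,2) (0,2) (2,3) (2,1) (0,3) (0,1)
B attacks (3,1): no

Answer: no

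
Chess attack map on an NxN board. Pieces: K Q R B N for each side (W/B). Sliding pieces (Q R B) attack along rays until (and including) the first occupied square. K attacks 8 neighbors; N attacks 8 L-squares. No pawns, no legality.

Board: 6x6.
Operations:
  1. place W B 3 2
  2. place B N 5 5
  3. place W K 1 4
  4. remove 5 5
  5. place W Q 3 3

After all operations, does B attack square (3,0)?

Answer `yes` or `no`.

Answer: no

Derivation:
Op 1: place WB@(3,2)
Op 2: place BN@(5,5)
Op 3: place WK@(1,4)
Op 4: remove (5,5)
Op 5: place WQ@(3,3)
Per-piece attacks for B:
B attacks (3,0): no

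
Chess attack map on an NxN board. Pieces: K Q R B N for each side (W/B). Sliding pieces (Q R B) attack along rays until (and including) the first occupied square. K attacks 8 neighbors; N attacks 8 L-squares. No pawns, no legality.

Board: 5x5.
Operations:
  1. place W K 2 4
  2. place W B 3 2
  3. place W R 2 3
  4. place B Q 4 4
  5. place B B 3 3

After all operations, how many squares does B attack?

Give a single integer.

Answer: 11

Derivation:
Op 1: place WK@(2,4)
Op 2: place WB@(3,2)
Op 3: place WR@(2,3)
Op 4: place BQ@(4,4)
Op 5: place BB@(3,3)
Per-piece attacks for B:
  BB@(3,3): attacks (4,4) (4,2) (2,4) (2,2) (1,1) (0,0) [ray(1,1) blocked at (4,4); ray(-1,1) blocked at (2,4)]
  BQ@(4,4): attacks (4,3) (4,2) (4,1) (4,0) (3,4) (2,4) (3,3) [ray(-1,0) blocked at (2,4); ray(-1,-1) blocked at (3,3)]
Union (11 distinct): (0,0) (1,1) (2,2) (2,4) (3,3) (3,4) (4,0) (4,1) (4,2) (4,3) (4,4)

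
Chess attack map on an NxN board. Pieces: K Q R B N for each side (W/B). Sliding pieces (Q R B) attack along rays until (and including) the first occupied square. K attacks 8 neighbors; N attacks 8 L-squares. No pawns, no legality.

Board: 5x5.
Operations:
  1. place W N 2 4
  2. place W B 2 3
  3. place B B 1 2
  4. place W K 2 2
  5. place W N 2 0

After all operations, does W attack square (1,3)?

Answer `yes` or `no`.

Op 1: place WN@(2,4)
Op 2: place WB@(2,3)
Op 3: place BB@(1,2)
Op 4: place WK@(2,2)
Op 5: place WN@(2,0)
Per-piece attacks for W:
  WN@(2,0): attacks (3,2) (4,1) (1,2) (0,1)
  WK@(2,2): attacks (2,3) (2,1) (3,2) (1,2) (3,3) (3,1) (1,3) (1,1)
  WB@(2,3): attacks (3,4) (3,2) (4,1) (1,4) (1,2) [ray(-1,-1) blocked at (1,2)]
  WN@(2,4): attacks (3,2) (4,3) (1,2) (0,3)
W attacks (1,3): yes

Answer: yes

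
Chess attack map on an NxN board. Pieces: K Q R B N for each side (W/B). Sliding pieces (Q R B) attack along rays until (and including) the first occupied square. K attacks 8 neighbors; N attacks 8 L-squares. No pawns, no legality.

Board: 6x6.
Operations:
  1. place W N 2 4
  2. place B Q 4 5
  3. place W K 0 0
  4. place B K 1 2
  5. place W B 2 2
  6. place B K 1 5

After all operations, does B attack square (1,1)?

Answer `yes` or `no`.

Answer: yes

Derivation:
Op 1: place WN@(2,4)
Op 2: place BQ@(4,5)
Op 3: place WK@(0,0)
Op 4: place BK@(1,2)
Op 5: place WB@(2,2)
Op 6: place BK@(1,5)
Per-piece attacks for B:
  BK@(1,2): attacks (1,3) (1,1) (2,2) (0,2) (2,3) (2,1) (0,3) (0,1)
  BK@(1,5): attacks (1,4) (2,5) (0,5) (2,4) (0,4)
  BQ@(4,5): attacks (4,4) (4,3) (4,2) (4,1) (4,0) (5,5) (3,5) (2,5) (1,5) (5,4) (3,4) (2,3) (1,2) [ray(-1,0) blocked at (1,5); ray(-1,-1) blocked at (1,2)]
B attacks (1,1): yes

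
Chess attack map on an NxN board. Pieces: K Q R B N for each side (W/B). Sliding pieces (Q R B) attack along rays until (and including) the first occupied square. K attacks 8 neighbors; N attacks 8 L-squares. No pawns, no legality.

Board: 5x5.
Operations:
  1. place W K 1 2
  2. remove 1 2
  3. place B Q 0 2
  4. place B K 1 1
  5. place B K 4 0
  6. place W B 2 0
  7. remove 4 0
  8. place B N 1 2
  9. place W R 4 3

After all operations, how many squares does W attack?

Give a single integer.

Op 1: place WK@(1,2)
Op 2: remove (1,2)
Op 3: place BQ@(0,2)
Op 4: place BK@(1,1)
Op 5: place BK@(4,0)
Op 6: place WB@(2,0)
Op 7: remove (4,0)
Op 8: place BN@(1,2)
Op 9: place WR@(4,3)
Per-piece attacks for W:
  WB@(2,0): attacks (3,1) (4,2) (1,1) [ray(-1,1) blocked at (1,1)]
  WR@(4,3): attacks (4,4) (4,2) (4,1) (4,0) (3,3) (2,3) (1,3) (0,3)
Union (10 distinct): (0,3) (1,1) (1,3) (2,3) (3,1) (3,3) (4,0) (4,1) (4,2) (4,4)

Answer: 10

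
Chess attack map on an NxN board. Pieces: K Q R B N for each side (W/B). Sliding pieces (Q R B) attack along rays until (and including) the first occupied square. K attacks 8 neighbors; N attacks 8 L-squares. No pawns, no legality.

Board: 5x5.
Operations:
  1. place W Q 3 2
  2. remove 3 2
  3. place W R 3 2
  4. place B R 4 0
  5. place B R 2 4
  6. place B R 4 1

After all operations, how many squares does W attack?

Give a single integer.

Answer: 8

Derivation:
Op 1: place WQ@(3,2)
Op 2: remove (3,2)
Op 3: place WR@(3,2)
Op 4: place BR@(4,0)
Op 5: place BR@(2,4)
Op 6: place BR@(4,1)
Per-piece attacks for W:
  WR@(3,2): attacks (3,3) (3,4) (3,1) (3,0) (4,2) (2,2) (1,2) (0,2)
Union (8 distinct): (0,2) (1,2) (2,2) (3,0) (3,1) (3,3) (3,4) (4,2)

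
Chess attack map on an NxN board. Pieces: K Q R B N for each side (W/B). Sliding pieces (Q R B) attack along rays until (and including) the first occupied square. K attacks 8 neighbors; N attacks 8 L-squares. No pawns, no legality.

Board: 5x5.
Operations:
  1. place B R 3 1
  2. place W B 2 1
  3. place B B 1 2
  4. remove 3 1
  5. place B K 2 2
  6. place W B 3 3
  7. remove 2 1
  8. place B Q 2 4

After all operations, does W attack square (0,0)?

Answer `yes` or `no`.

Answer: no

Derivation:
Op 1: place BR@(3,1)
Op 2: place WB@(2,1)
Op 3: place BB@(1,2)
Op 4: remove (3,1)
Op 5: place BK@(2,2)
Op 6: place WB@(3,3)
Op 7: remove (2,1)
Op 8: place BQ@(2,4)
Per-piece attacks for W:
  WB@(3,3): attacks (4,4) (4,2) (2,4) (2,2) [ray(-1,1) blocked at (2,4); ray(-1,-1) blocked at (2,2)]
W attacks (0,0): no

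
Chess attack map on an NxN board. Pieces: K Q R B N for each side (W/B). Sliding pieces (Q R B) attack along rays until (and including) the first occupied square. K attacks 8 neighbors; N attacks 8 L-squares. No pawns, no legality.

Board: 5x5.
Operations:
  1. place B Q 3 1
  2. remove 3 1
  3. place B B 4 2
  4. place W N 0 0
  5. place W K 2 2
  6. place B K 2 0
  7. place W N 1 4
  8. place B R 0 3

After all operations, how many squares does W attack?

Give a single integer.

Answer: 10

Derivation:
Op 1: place BQ@(3,1)
Op 2: remove (3,1)
Op 3: place BB@(4,2)
Op 4: place WN@(0,0)
Op 5: place WK@(2,2)
Op 6: place BK@(2,0)
Op 7: place WN@(1,4)
Op 8: place BR@(0,3)
Per-piece attacks for W:
  WN@(0,0): attacks (1,2) (2,1)
  WN@(1,4): attacks (2,2) (3,3) (0,2)
  WK@(2,2): attacks (2,3) (2,1) (3,2) (1,2) (3,3) (3,1) (1,3) (1,1)
Union (10 distinct): (0,2) (1,1) (1,2) (1,3) (2,1) (2,2) (2,3) (3,1) (3,2) (3,3)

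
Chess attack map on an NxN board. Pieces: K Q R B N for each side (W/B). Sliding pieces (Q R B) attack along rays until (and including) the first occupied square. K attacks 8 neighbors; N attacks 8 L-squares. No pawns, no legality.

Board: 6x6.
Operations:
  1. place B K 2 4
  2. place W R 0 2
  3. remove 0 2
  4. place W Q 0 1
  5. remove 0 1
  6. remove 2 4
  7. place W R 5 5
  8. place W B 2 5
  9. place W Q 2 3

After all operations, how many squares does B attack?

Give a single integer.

Answer: 0

Derivation:
Op 1: place BK@(2,4)
Op 2: place WR@(0,2)
Op 3: remove (0,2)
Op 4: place WQ@(0,1)
Op 5: remove (0,1)
Op 6: remove (2,4)
Op 7: place WR@(5,5)
Op 8: place WB@(2,5)
Op 9: place WQ@(2,3)
Per-piece attacks for B:
Union (0 distinct): (none)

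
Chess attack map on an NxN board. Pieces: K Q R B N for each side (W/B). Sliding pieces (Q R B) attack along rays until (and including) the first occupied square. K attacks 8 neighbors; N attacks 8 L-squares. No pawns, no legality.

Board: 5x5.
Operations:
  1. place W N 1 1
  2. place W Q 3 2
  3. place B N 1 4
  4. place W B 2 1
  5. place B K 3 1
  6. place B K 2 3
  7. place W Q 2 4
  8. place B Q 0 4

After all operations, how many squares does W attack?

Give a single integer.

Op 1: place WN@(1,1)
Op 2: place WQ@(3,2)
Op 3: place BN@(1,4)
Op 4: place WB@(2,1)
Op 5: place BK@(3,1)
Op 6: place BK@(2,3)
Op 7: place WQ@(2,4)
Op 8: place BQ@(0,4)
Per-piece attacks for W:
  WN@(1,1): attacks (2,3) (3,2) (0,3) (3,0)
  WB@(2,1): attacks (3,2) (3,0) (1,2) (0,3) (1,0) [ray(1,1) blocked at (3,2)]
  WQ@(2,4): attacks (2,3) (3,4) (4,4) (1,4) (3,3) (4,2) (1,3) (0,2) [ray(0,-1) blocked at (2,3); ray(-1,0) blocked at (1,4)]
  WQ@(3,2): attacks (3,3) (3,4) (3,1) (4,2) (2,2) (1,2) (0,2) (4,3) (4,1) (2,3) (2,1) [ray(0,-1) blocked at (3,1); ray(-1,1) blocked at (2,3); ray(-1,-1) blocked at (2,1)]
Union (18 distinct): (0,2) (0,3) (1,0) (1,2) (1,3) (1,4) (2,1) (2,2) (2,3) (3,0) (3,1) (3,2) (3,3) (3,4) (4,1) (4,2) (4,3) (4,4)

Answer: 18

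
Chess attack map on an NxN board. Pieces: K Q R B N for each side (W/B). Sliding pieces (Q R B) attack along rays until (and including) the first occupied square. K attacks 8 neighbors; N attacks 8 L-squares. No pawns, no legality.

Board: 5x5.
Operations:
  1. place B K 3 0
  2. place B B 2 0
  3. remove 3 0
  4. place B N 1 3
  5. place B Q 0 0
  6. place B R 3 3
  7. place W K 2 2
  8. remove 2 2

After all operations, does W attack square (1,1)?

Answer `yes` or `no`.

Op 1: place BK@(3,0)
Op 2: place BB@(2,0)
Op 3: remove (3,0)
Op 4: place BN@(1,3)
Op 5: place BQ@(0,0)
Op 6: place BR@(3,3)
Op 7: place WK@(2,2)
Op 8: remove (2,2)
Per-piece attacks for W:
W attacks (1,1): no

Answer: no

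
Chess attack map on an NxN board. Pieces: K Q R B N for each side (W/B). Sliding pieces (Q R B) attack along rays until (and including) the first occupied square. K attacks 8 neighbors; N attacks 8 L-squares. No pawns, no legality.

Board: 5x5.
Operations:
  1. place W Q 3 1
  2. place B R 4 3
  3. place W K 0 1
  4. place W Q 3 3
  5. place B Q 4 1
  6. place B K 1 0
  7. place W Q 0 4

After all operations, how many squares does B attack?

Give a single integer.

Op 1: place WQ@(3,1)
Op 2: place BR@(4,3)
Op 3: place WK@(0,1)
Op 4: place WQ@(3,3)
Op 5: place BQ@(4,1)
Op 6: place BK@(1,0)
Op 7: place WQ@(0,4)
Per-piece attacks for B:
  BK@(1,0): attacks (1,1) (2,0) (0,0) (2,1) (0,1)
  BQ@(4,1): attacks (4,2) (4,3) (4,0) (3,1) (3,2) (2,3) (1,4) (3,0) [ray(0,1) blocked at (4,3); ray(-1,0) blocked at (3,1)]
  BR@(4,3): attacks (4,4) (4,2) (4,1) (3,3) [ray(0,-1) blocked at (4,1); ray(-1,0) blocked at (3,3)]
Union (16 distinct): (0,0) (0,1) (1,1) (1,4) (2,0) (2,1) (2,3) (3,0) (3,1) (3,2) (3,3) (4,0) (4,1) (4,2) (4,3) (4,4)

Answer: 16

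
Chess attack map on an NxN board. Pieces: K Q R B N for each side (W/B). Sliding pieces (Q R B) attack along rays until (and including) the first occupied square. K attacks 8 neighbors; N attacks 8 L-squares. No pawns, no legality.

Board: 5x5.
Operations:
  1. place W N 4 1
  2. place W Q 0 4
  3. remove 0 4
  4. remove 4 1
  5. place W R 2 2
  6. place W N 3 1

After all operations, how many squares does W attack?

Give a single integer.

Answer: 10

Derivation:
Op 1: place WN@(4,1)
Op 2: place WQ@(0,4)
Op 3: remove (0,4)
Op 4: remove (4,1)
Op 5: place WR@(2,2)
Op 6: place WN@(3,1)
Per-piece attacks for W:
  WR@(2,2): attacks (2,3) (2,4) (2,1) (2,0) (3,2) (4,2) (1,2) (0,2)
  WN@(3,1): attacks (4,3) (2,3) (1,2) (1,0)
Union (10 distinct): (0,2) (1,0) (1,2) (2,0) (2,1) (2,3) (2,4) (3,2) (4,2) (4,3)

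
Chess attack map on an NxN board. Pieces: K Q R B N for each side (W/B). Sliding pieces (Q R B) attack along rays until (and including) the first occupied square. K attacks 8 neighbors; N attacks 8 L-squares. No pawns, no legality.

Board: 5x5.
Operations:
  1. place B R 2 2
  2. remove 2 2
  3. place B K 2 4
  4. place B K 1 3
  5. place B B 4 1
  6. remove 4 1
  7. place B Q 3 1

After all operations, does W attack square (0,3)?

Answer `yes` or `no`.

Answer: no

Derivation:
Op 1: place BR@(2,2)
Op 2: remove (2,2)
Op 3: place BK@(2,4)
Op 4: place BK@(1,3)
Op 5: place BB@(4,1)
Op 6: remove (4,1)
Op 7: place BQ@(3,1)
Per-piece attacks for W:
W attacks (0,3): no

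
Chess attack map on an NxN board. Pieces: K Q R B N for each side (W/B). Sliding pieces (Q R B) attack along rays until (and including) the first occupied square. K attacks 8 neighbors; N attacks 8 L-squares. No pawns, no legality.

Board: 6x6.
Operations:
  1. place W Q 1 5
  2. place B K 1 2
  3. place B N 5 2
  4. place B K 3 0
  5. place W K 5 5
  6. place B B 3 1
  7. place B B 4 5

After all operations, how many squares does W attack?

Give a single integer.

Op 1: place WQ@(1,5)
Op 2: place BK@(1,2)
Op 3: place BN@(5,2)
Op 4: place BK@(3,0)
Op 5: place WK@(5,5)
Op 6: place BB@(3,1)
Op 7: place BB@(4,5)
Per-piece attacks for W:
  WQ@(1,5): attacks (1,4) (1,3) (1,2) (2,5) (3,5) (4,5) (0,5) (2,4) (3,3) (4,2) (5,1) (0,4) [ray(0,-1) blocked at (1,2); ray(1,0) blocked at (4,5)]
  WK@(5,5): attacks (5,4) (4,5) (4,4)
Union (14 distinct): (0,4) (0,5) (1,2) (1,3) (1,4) (2,4) (2,5) (3,3) (3,5) (4,2) (4,4) (4,5) (5,1) (5,4)

Answer: 14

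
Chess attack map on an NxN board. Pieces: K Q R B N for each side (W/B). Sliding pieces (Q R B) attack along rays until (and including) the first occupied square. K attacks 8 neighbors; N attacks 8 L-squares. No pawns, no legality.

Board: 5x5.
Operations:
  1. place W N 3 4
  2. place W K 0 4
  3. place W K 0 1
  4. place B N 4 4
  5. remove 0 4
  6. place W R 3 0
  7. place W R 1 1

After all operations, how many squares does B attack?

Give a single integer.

Op 1: place WN@(3,4)
Op 2: place WK@(0,4)
Op 3: place WK@(0,1)
Op 4: place BN@(4,4)
Op 5: remove (0,4)
Op 6: place WR@(3,0)
Op 7: place WR@(1,1)
Per-piece attacks for B:
  BN@(4,4): attacks (3,2) (2,3)
Union (2 distinct): (2,3) (3,2)

Answer: 2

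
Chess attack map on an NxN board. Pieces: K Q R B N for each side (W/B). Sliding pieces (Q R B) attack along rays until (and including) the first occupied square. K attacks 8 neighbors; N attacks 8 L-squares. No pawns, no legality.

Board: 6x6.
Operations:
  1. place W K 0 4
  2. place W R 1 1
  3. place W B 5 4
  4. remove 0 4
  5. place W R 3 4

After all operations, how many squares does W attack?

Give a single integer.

Answer: 20

Derivation:
Op 1: place WK@(0,4)
Op 2: place WR@(1,1)
Op 3: place WB@(5,4)
Op 4: remove (0,4)
Op 5: place WR@(3,4)
Per-piece attacks for W:
  WR@(1,1): attacks (1,2) (1,3) (1,4) (1,5) (1,0) (2,1) (3,1) (4,1) (5,1) (0,1)
  WR@(3,4): attacks (3,5) (3,3) (3,2) (3,1) (3,0) (4,4) (5,4) (2,4) (1,4) (0,4) [ray(1,0) blocked at (5,4)]
  WB@(5,4): attacks (4,5) (4,3) (3,2) (2,1) (1,0)
Union (20 distinct): (0,1) (0,4) (1,0) (1,2) (1,3) (1,4) (1,5) (2,1) (2,4) (3,0) (3,1) (3,2) (3,3) (3,5) (4,1) (4,3) (4,4) (4,5) (5,1) (5,4)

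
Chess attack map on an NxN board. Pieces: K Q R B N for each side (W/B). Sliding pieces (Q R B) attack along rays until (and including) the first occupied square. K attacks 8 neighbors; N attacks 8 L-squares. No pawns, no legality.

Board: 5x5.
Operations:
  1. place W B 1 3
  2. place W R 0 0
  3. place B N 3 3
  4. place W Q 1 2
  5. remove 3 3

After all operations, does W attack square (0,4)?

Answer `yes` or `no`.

Answer: yes

Derivation:
Op 1: place WB@(1,3)
Op 2: place WR@(0,0)
Op 3: place BN@(3,3)
Op 4: place WQ@(1,2)
Op 5: remove (3,3)
Per-piece attacks for W:
  WR@(0,0): attacks (0,1) (0,2) (0,3) (0,4) (1,0) (2,0) (3,0) (4,0)
  WQ@(1,2): attacks (1,3) (1,1) (1,0) (2,2) (3,2) (4,2) (0,2) (2,3) (3,4) (2,1) (3,0) (0,3) (0,1) [ray(0,1) blocked at (1,3)]
  WB@(1,3): attacks (2,4) (2,2) (3,1) (4,0) (0,4) (0,2)
W attacks (0,4): yes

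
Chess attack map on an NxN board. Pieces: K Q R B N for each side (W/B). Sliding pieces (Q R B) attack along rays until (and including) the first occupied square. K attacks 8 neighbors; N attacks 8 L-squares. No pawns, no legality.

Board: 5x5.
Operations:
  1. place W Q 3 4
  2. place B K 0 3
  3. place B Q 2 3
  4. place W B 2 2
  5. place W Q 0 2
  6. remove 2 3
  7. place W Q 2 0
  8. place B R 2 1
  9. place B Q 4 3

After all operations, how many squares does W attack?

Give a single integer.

Op 1: place WQ@(3,4)
Op 2: place BK@(0,3)
Op 3: place BQ@(2,3)
Op 4: place WB@(2,2)
Op 5: place WQ@(0,2)
Op 6: remove (2,3)
Op 7: place WQ@(2,0)
Op 8: place BR@(2,1)
Op 9: place BQ@(4,3)
Per-piece attacks for W:
  WQ@(0,2): attacks (0,3) (0,1) (0,0) (1,2) (2,2) (1,3) (2,4) (1,1) (2,0) [ray(0,1) blocked at (0,3); ray(1,0) blocked at (2,2); ray(1,-1) blocked at (2,0)]
  WQ@(2,0): attacks (2,1) (3,0) (4,0) (1,0) (0,0) (3,1) (4,2) (1,1) (0,2) [ray(0,1) blocked at (2,1); ray(-1,1) blocked at (0,2)]
  WB@(2,2): attacks (3,3) (4,4) (3,1) (4,0) (1,3) (0,4) (1,1) (0,0)
  WQ@(3,4): attacks (3,3) (3,2) (3,1) (3,0) (4,4) (2,4) (1,4) (0,4) (4,3) (2,3) (1,2) (0,1) [ray(1,-1) blocked at (4,3)]
Union (23 distinct): (0,0) (0,1) (0,2) (0,3) (0,4) (1,0) (1,1) (1,2) (1,3) (1,4) (2,0) (2,1) (2,2) (2,3) (2,4) (3,0) (3,1) (3,2) (3,3) (4,0) (4,2) (4,3) (4,4)

Answer: 23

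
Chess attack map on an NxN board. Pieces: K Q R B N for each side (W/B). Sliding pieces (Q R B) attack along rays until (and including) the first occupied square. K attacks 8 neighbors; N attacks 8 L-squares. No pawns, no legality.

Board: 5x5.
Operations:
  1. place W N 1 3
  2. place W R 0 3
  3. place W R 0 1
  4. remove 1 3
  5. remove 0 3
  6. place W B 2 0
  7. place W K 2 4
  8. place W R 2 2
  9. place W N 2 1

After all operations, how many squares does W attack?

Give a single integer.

Answer: 17

Derivation:
Op 1: place WN@(1,3)
Op 2: place WR@(0,3)
Op 3: place WR@(0,1)
Op 4: remove (1,3)
Op 5: remove (0,3)
Op 6: place WB@(2,0)
Op 7: place WK@(2,4)
Op 8: place WR@(2,2)
Op 9: place WN@(2,1)
Per-piece attacks for W:
  WR@(0,1): attacks (0,2) (0,3) (0,4) (0,0) (1,1) (2,1) [ray(1,0) blocked at (2,1)]
  WB@(2,0): attacks (3,1) (4,2) (1,1) (0,2)
  WN@(2,1): attacks (3,3) (4,2) (1,3) (0,2) (4,0) (0,0)
  WR@(2,2): attacks (2,3) (2,4) (2,1) (3,2) (4,2) (1,2) (0,2) [ray(0,1) blocked at (2,4); ray(0,-1) blocked at (2,1)]
  WK@(2,4): attacks (2,3) (3,4) (1,4) (3,3) (1,3)
Union (17 distinct): (0,0) (0,2) (0,3) (0,4) (1,1) (1,2) (1,3) (1,4) (2,1) (2,3) (2,4) (3,1) (3,2) (3,3) (3,4) (4,0) (4,2)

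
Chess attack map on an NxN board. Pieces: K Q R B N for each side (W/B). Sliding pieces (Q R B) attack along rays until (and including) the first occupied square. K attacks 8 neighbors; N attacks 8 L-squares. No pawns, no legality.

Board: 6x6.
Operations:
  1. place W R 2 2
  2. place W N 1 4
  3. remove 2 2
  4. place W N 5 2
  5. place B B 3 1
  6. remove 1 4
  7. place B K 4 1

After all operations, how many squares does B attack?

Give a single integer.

Op 1: place WR@(2,2)
Op 2: place WN@(1,4)
Op 3: remove (2,2)
Op 4: place WN@(5,2)
Op 5: place BB@(3,1)
Op 6: remove (1,4)
Op 7: place BK@(4,1)
Per-piece attacks for B:
  BB@(3,1): attacks (4,2) (5,3) (4,0) (2,2) (1,3) (0,4) (2,0)
  BK@(4,1): attacks (4,2) (4,0) (5,1) (3,1) (5,2) (5,0) (3,2) (3,0)
Union (13 distinct): (0,4) (1,3) (2,0) (2,2) (3,0) (3,1) (3,2) (4,0) (4,2) (5,0) (5,1) (5,2) (5,3)

Answer: 13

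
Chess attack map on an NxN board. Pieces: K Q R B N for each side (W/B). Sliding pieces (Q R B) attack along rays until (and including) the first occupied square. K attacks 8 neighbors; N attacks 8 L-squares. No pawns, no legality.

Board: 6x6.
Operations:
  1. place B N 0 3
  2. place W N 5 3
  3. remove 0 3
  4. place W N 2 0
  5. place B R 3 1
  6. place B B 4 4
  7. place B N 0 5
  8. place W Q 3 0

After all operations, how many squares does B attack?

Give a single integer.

Answer: 16

Derivation:
Op 1: place BN@(0,3)
Op 2: place WN@(5,3)
Op 3: remove (0,3)
Op 4: place WN@(2,0)
Op 5: place BR@(3,1)
Op 6: place BB@(4,4)
Op 7: place BN@(0,5)
Op 8: place WQ@(3,0)
Per-piece attacks for B:
  BN@(0,5): attacks (1,3) (2,4)
  BR@(3,1): attacks (3,2) (3,3) (3,4) (3,5) (3,0) (4,1) (5,1) (2,1) (1,1) (0,1) [ray(0,-1) blocked at (3,0)]
  BB@(4,4): attacks (5,5) (5,3) (3,5) (3,3) (2,2) (1,1) (0,0) [ray(1,-1) blocked at (5,3)]
Union (16 distinct): (0,0) (0,1) (1,1) (1,3) (2,1) (2,2) (2,4) (3,0) (3,2) (3,3) (3,4) (3,5) (4,1) (5,1) (5,3) (5,5)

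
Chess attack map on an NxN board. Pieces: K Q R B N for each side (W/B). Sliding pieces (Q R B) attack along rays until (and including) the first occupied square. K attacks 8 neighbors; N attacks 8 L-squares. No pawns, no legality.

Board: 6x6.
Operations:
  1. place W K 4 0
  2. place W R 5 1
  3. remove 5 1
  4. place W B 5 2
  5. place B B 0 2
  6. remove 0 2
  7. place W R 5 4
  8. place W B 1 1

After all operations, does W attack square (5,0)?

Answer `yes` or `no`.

Answer: yes

Derivation:
Op 1: place WK@(4,0)
Op 2: place WR@(5,1)
Op 3: remove (5,1)
Op 4: place WB@(5,2)
Op 5: place BB@(0,2)
Op 6: remove (0,2)
Op 7: place WR@(5,4)
Op 8: place WB@(1,1)
Per-piece attacks for W:
  WB@(1,1): attacks (2,2) (3,3) (4,4) (5,5) (2,0) (0,2) (0,0)
  WK@(4,0): attacks (4,1) (5,0) (3,0) (5,1) (3,1)
  WB@(5,2): attacks (4,3) (3,4) (2,5) (4,1) (3,0)
  WR@(5,4): attacks (5,5) (5,3) (5,2) (4,4) (3,4) (2,4) (1,4) (0,4) [ray(0,-1) blocked at (5,2)]
W attacks (5,0): yes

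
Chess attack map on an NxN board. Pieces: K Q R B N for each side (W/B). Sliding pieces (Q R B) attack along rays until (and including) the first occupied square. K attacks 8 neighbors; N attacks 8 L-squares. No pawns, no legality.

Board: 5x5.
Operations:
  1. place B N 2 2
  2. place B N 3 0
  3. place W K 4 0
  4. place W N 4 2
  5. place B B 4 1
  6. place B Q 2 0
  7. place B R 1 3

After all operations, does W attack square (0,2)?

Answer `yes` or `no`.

Answer: no

Derivation:
Op 1: place BN@(2,2)
Op 2: place BN@(3,0)
Op 3: place WK@(4,0)
Op 4: place WN@(4,2)
Op 5: place BB@(4,1)
Op 6: place BQ@(2,0)
Op 7: place BR@(1,3)
Per-piece attacks for W:
  WK@(4,0): attacks (4,1) (3,0) (3,1)
  WN@(4,2): attacks (3,4) (2,3) (3,0) (2,1)
W attacks (0,2): no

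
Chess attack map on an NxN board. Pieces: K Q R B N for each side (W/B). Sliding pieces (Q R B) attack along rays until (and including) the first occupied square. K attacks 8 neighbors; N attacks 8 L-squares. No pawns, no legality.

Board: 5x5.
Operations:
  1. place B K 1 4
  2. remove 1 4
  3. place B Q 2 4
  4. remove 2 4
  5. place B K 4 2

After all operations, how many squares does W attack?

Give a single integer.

Op 1: place BK@(1,4)
Op 2: remove (1,4)
Op 3: place BQ@(2,4)
Op 4: remove (2,4)
Op 5: place BK@(4,2)
Per-piece attacks for W:
Union (0 distinct): (none)

Answer: 0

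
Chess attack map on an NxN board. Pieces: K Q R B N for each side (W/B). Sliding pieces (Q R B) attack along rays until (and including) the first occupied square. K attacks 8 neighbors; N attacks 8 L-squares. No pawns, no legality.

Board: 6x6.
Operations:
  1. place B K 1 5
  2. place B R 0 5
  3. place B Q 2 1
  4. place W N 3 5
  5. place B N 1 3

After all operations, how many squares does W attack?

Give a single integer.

Op 1: place BK@(1,5)
Op 2: place BR@(0,5)
Op 3: place BQ@(2,1)
Op 4: place WN@(3,5)
Op 5: place BN@(1,3)
Per-piece attacks for W:
  WN@(3,5): attacks (4,3) (5,4) (2,3) (1,4)
Union (4 distinct): (1,4) (2,3) (4,3) (5,4)

Answer: 4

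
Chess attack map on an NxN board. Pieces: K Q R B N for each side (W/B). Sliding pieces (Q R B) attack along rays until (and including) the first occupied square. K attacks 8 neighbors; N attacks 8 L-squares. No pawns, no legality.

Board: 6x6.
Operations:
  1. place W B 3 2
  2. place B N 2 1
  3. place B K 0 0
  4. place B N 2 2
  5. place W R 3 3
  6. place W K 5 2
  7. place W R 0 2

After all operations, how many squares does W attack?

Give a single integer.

Op 1: place WB@(3,2)
Op 2: place BN@(2,1)
Op 3: place BK@(0,0)
Op 4: place BN@(2,2)
Op 5: place WR@(3,3)
Op 6: place WK@(5,2)
Op 7: place WR@(0,2)
Per-piece attacks for W:
  WR@(0,2): attacks (0,3) (0,4) (0,5) (0,1) (0,0) (1,2) (2,2) [ray(0,-1) blocked at (0,0); ray(1,0) blocked at (2,2)]
  WB@(3,2): attacks (4,3) (5,4) (4,1) (5,0) (2,3) (1,4) (0,5) (2,1) [ray(-1,-1) blocked at (2,1)]
  WR@(3,3): attacks (3,4) (3,5) (3,2) (4,3) (5,3) (2,3) (1,3) (0,3) [ray(0,-1) blocked at (3,2)]
  WK@(5,2): attacks (5,3) (5,1) (4,2) (4,3) (4,1)
Union (21 distinct): (0,0) (0,1) (0,3) (0,4) (0,5) (1,2) (1,3) (1,4) (2,1) (2,2) (2,3) (3,2) (3,4) (3,5) (4,1) (4,2) (4,3) (5,0) (5,1) (5,3) (5,4)

Answer: 21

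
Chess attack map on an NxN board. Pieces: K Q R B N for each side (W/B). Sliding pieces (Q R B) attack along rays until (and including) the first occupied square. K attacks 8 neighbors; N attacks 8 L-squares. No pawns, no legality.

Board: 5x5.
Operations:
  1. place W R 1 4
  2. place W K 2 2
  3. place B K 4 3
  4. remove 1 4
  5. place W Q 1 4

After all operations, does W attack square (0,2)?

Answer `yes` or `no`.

Op 1: place WR@(1,4)
Op 2: place WK@(2,2)
Op 3: place BK@(4,3)
Op 4: remove (1,4)
Op 5: place WQ@(1,4)
Per-piece attacks for W:
  WQ@(1,4): attacks (1,3) (1,2) (1,1) (1,0) (2,4) (3,4) (4,4) (0,4) (2,3) (3,2) (4,1) (0,3)
  WK@(2,2): attacks (2,3) (2,1) (3,2) (1,2) (3,3) (3,1) (1,3) (1,1)
W attacks (0,2): no

Answer: no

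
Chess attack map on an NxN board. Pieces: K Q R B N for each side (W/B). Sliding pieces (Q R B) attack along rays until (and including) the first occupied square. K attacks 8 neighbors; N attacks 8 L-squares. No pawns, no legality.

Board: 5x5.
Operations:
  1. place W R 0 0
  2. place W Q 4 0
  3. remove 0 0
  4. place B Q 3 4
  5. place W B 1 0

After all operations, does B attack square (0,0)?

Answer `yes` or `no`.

Op 1: place WR@(0,0)
Op 2: place WQ@(4,0)
Op 3: remove (0,0)
Op 4: place BQ@(3,4)
Op 5: place WB@(1,0)
Per-piece attacks for B:
  BQ@(3,4): attacks (3,3) (3,2) (3,1) (3,0) (4,4) (2,4) (1,4) (0,4) (4,3) (2,3) (1,2) (0,1)
B attacks (0,0): no

Answer: no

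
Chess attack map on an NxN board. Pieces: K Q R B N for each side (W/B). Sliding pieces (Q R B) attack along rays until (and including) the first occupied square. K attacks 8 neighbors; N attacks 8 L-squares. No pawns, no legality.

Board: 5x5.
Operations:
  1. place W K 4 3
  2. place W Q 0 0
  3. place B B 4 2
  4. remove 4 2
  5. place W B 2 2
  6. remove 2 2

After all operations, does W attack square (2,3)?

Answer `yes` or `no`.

Op 1: place WK@(4,3)
Op 2: place WQ@(0,0)
Op 3: place BB@(4,2)
Op 4: remove (4,2)
Op 5: place WB@(2,2)
Op 6: remove (2,2)
Per-piece attacks for W:
  WQ@(0,0): attacks (0,1) (0,2) (0,3) (0,4) (1,0) (2,0) (3,0) (4,0) (1,1) (2,2) (3,3) (4,4)
  WK@(4,3): attacks (4,4) (4,2) (3,3) (3,4) (3,2)
W attacks (2,3): no

Answer: no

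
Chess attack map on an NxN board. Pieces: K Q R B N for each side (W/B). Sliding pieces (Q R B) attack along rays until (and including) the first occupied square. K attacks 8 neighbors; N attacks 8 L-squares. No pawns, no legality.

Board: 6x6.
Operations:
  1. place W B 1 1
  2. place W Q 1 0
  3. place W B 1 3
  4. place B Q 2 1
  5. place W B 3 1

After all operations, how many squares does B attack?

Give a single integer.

Op 1: place WB@(1,1)
Op 2: place WQ@(1,0)
Op 3: place WB@(1,3)
Op 4: place BQ@(2,1)
Op 5: place WB@(3,1)
Per-piece attacks for B:
  BQ@(2,1): attacks (2,2) (2,3) (2,4) (2,5) (2,0) (3,1) (1,1) (3,2) (4,3) (5,4) (3,0) (1,2) (0,3) (1,0) [ray(1,0) blocked at (3,1); ray(-1,0) blocked at (1,1); ray(-1,-1) blocked at (1,0)]
Union (14 distinct): (0,3) (1,0) (1,1) (1,2) (2,0) (2,2) (2,3) (2,4) (2,5) (3,0) (3,1) (3,2) (4,3) (5,4)

Answer: 14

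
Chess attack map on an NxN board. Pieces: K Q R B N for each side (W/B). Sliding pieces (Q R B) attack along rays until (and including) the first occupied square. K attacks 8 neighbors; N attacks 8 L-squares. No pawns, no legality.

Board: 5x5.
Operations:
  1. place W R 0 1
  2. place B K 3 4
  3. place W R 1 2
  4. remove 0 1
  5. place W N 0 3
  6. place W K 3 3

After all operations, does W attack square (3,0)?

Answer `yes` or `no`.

Op 1: place WR@(0,1)
Op 2: place BK@(3,4)
Op 3: place WR@(1,2)
Op 4: remove (0,1)
Op 5: place WN@(0,3)
Op 6: place WK@(3,3)
Per-piece attacks for W:
  WN@(0,3): attacks (2,4) (1,1) (2,2)
  WR@(1,2): attacks (1,3) (1,4) (1,1) (1,0) (2,2) (3,2) (4,2) (0,2)
  WK@(3,3): attacks (3,4) (3,2) (4,3) (2,3) (4,4) (4,2) (2,4) (2,2)
W attacks (3,0): no

Answer: no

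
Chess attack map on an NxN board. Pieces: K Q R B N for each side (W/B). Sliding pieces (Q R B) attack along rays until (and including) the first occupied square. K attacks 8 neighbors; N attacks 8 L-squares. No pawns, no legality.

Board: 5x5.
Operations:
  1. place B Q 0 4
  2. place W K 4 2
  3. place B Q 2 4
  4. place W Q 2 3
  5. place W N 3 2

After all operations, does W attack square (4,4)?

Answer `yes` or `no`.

Op 1: place BQ@(0,4)
Op 2: place WK@(4,2)
Op 3: place BQ@(2,4)
Op 4: place WQ@(2,3)
Op 5: place WN@(3,2)
Per-piece attacks for W:
  WQ@(2,3): attacks (2,4) (2,2) (2,1) (2,0) (3,3) (4,3) (1,3) (0,3) (3,4) (3,2) (1,4) (1,2) (0,1) [ray(0,1) blocked at (2,4); ray(1,-1) blocked at (3,2)]
  WN@(3,2): attacks (4,4) (2,4) (1,3) (4,0) (2,0) (1,1)
  WK@(4,2): attacks (4,3) (4,1) (3,2) (3,3) (3,1)
W attacks (4,4): yes

Answer: yes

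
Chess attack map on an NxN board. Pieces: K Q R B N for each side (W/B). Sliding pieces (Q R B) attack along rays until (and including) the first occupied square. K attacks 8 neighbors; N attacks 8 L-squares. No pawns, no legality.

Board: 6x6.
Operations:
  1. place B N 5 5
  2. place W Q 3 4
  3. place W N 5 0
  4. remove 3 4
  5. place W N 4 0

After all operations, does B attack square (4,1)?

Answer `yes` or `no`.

Answer: no

Derivation:
Op 1: place BN@(5,5)
Op 2: place WQ@(3,4)
Op 3: place WN@(5,0)
Op 4: remove (3,4)
Op 5: place WN@(4,0)
Per-piece attacks for B:
  BN@(5,5): attacks (4,3) (3,4)
B attacks (4,1): no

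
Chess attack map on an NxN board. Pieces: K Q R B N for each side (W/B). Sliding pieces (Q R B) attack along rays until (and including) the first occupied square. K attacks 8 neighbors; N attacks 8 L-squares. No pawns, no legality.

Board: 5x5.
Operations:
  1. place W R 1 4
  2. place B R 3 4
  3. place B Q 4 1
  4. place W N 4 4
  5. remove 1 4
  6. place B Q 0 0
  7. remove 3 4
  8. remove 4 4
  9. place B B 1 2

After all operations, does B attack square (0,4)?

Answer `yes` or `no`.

Answer: yes

Derivation:
Op 1: place WR@(1,4)
Op 2: place BR@(3,4)
Op 3: place BQ@(4,1)
Op 4: place WN@(4,4)
Op 5: remove (1,4)
Op 6: place BQ@(0,0)
Op 7: remove (3,4)
Op 8: remove (4,4)
Op 9: place BB@(1,2)
Per-piece attacks for B:
  BQ@(0,0): attacks (0,1) (0,2) (0,3) (0,4) (1,0) (2,0) (3,0) (4,0) (1,1) (2,2) (3,3) (4,4)
  BB@(1,2): attacks (2,3) (3,4) (2,1) (3,0) (0,3) (0,1)
  BQ@(4,1): attacks (4,2) (4,3) (4,4) (4,0) (3,1) (2,1) (1,1) (0,1) (3,2) (2,3) (1,4) (3,0)
B attacks (0,4): yes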